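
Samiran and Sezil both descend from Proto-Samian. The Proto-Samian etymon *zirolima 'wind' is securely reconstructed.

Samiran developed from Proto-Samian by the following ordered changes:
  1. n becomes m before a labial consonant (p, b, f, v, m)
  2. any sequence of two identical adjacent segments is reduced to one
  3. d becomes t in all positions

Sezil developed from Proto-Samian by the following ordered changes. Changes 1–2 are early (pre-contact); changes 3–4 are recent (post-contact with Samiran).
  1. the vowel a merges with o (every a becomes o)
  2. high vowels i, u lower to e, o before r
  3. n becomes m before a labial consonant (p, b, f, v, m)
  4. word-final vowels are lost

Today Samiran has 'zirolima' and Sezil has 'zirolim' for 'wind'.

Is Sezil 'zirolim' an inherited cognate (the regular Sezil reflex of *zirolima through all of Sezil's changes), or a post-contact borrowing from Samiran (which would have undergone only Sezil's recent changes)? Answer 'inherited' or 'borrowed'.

If inherited, *zirolima would pass through all of Sezil's changes:
Sezil: *zirolima
  zirolima → zirolimo   [vowel merger]
  zirolimo → zerolimo   [pre-rhotic lowering]
  zerolimo (rule 3 does not apply)
  zerolimo → zerolim   [apocope]
  giving Sezil zerolim.
If borrowed from Samiran 'zirolima' after the early changes, it would undergo only the recent ones:
  rule 3 (nasal place assimilation): no change (zirolima)
  rule 4 (apocope): zirolima → zirolim
  ⇒ as a loan: zirolim
Sezil 'zirolim' matches the loan outcome 'zirolim', not the inherited 'zerolim' — it skipped the early Sezil changes, so it was borrowed from Samiran.

borrowed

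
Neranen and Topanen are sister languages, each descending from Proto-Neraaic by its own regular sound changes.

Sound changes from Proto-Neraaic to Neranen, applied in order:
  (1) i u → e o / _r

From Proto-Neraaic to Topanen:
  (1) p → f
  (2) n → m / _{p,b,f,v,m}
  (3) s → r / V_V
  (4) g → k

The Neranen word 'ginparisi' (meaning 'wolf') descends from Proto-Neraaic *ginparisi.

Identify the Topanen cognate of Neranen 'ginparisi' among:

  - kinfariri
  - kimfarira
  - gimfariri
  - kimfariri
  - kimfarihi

kimfariri

Topanen: start from *ginparisi.
  rule 1 (unconditioned shift): ginparisi → ginfarisi
  rule 2 (nasal place assimilation): ginfarisi → gimfarisi
  rule 3 (rhotacism): gimfarisi → gimfariri
  rule 4 (unconditioned shift): gimfariri → kimfariri
  ⇒ Topanen kimfariri
Among the options, 'kimfariri' alone shows every Topanen change applied in order.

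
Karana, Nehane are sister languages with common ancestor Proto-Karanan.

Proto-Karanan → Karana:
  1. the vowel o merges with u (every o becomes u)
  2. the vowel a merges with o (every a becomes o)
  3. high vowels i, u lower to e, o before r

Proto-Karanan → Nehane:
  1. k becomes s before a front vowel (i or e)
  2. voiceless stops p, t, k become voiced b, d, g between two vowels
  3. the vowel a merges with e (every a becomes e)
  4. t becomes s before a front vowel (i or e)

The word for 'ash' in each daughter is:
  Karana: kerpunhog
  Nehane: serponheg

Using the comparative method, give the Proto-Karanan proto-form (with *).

Position 5: Karana has u, Nehane has o. Nehane preserves o here (none of its changes turn any other segment into o), so the proto-segment is *o.
Position 8: Karana has o, Nehane has e. Taking the neighbouring segments as reconstructed: Karana o can only go back to *a; Nehane e could go back to *a or *e — the one source consistent with every daughter is *a.
Position 1: Karana has k, Nehane has s. Karana preserves k here (none of its changes turn any other segment into k), so the proto-segment is *k.
Verify the candidate proto-form against each daughter:
Karana: start from *kerponhag.
  rule 1 (vowel merger): kerponhag → kerpunhag
  rule 2 (vowel merger): kerpunhag → kerpunhog
  rule 3: no change — kerpunhog
  ⇒ Karana kerpunhog
Nehane: start from *kerponhag.
  rule 1 (palatalisation): kerponhag → serponhag
  rule 2: no change — serponhag
  rule 3 (vowel merger): serponhag → serponheg
  rule 4: no change — serponheg
  ⇒ Nehane serponheg
Only *kerponhag yields all of Karana kerpunhog, Nehane serponheg.

*kerponhag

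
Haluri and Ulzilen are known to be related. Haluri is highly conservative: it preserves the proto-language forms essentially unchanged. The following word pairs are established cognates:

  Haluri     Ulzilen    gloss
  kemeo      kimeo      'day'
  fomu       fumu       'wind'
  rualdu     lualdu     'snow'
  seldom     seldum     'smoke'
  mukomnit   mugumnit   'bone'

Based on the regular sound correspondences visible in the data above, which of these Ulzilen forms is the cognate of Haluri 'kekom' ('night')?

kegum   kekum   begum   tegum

mukomnit ~ mugumnit — Haluri k corresponds to Ulzilen g between vowels (before a back vowel).
fomu ~ fumu, seldom ~ seldum — Haluri o corresponds to Ulzilen u after a consonant, before a nasal.
Applying these to Haluri 'kekom':
  kekom → kegom   (k→g between vowels (before a back vowel))
  kegom → kegum   (o→u after a consonant, before a nasal)
So the Ulzilen cognate is 'kegum'.

kegum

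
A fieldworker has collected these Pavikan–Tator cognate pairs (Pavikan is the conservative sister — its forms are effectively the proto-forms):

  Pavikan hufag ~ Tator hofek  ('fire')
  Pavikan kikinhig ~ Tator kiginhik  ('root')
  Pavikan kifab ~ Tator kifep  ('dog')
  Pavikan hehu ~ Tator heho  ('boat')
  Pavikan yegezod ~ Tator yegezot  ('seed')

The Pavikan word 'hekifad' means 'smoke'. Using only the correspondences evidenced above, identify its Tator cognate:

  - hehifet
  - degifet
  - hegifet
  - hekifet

kikinhig ~ kiginhik — Pavikan k corresponds to Tator g between vowels (before a front vowel).
hufag ~ hofek — Pavikan a corresponds to Tator e after a consonant, before a consonant other than r, m, n, p, b, f, v.
yegezod ~ yegezot — Pavikan d corresponds to Tator t word-finally.
Applying these to Pavikan 'hekifad':
  hekifad → hegifad   (k→g between vowels (before a front vowel))
  hegifad → hegifed   (a→e after a consonant, before a consonant other than r, m, n, p, b, f, v)
  hegifed → hegifet   (d→t word-finally)
So the Tator cognate is 'hegifet'.

hegifet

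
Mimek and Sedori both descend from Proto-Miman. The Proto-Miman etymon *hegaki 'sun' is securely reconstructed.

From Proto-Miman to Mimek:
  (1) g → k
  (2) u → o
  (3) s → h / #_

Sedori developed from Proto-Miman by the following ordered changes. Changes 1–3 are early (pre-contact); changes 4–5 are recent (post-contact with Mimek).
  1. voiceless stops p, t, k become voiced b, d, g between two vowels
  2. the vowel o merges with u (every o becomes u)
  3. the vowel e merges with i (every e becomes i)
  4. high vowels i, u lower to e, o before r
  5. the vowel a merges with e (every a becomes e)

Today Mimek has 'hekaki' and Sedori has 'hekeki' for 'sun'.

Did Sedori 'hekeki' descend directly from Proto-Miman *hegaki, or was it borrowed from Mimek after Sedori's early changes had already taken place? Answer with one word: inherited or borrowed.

borrowed

If inherited, *hegaki would pass through all of Sedori's changes:
Sedori: *hegaki > hegagi > higagi > higegi  (by intervocalic voicing, vowel merger, vowel merger)
If borrowed from Mimek 'hekaki' after the early changes, it would undergo only the recent ones:
  rule 4 (pre-rhotic lowering): no change (hekaki)
  rule 5 (vowel merger): hekaki → hekeki
  ⇒ as a loan: hekeki
Sedori 'hekeki' matches the loan outcome 'hekeki', not the inherited 'higegi' — it skipped the early Sedori changes, so it was borrowed from Mimek.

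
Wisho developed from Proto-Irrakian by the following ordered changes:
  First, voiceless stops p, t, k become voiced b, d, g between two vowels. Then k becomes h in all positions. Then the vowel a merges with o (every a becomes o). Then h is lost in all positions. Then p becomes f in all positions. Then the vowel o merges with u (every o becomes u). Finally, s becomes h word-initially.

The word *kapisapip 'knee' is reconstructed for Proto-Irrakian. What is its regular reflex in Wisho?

Wisho: *kapisapip
  kapisapip → kabisabip   [intervocalic voicing]
  kabisabip → habisabip   [unconditioned shift]
  habisabip → hobisobip   [vowel merger]
  hobisobip → obisobip   [h-loss]
  obisobip → obisobif   [unconditioned shift]
  obisobif → ubisubif   [vowel merger]
  ubisubif (rule 7 does not apply)
  giving Wisho ubisubif.

ubisubif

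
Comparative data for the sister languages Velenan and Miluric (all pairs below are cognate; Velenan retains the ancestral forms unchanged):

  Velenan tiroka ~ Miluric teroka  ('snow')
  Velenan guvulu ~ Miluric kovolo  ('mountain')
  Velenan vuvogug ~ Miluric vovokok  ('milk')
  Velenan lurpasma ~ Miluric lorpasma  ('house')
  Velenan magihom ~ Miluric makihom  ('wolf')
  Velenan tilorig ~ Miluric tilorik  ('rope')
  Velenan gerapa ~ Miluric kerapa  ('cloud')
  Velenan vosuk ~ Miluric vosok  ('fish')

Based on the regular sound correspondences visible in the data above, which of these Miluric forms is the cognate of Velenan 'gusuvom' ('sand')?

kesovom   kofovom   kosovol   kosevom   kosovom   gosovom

guvulu ~ kovolo — Velenan g corresponds to Miluric k word-initially before a back vowel.
guvulu ~ kovolo, vuvogug ~ vovokok — Velenan u corresponds to Miluric o after a consonant, before a consonant other than r, m, n, p, b, f, v.
guvulu ~ kovolo, vuvogug ~ vovokok — Velenan u corresponds to Miluric o after a consonant, before a labial obstruent.
Applying these to Velenan 'gusuvom':
  gusuvom → kusuvom   (g→k word-initially before a back vowel)
  kusuvom → kosuvom   (u→o after a consonant, before a consonant other than r, m, n, p, b, f, v)
  kosuvom → kosovom   (u→o after a consonant, before a labial obstruent)
So the Miluric cognate is 'kosovom'.

kosovom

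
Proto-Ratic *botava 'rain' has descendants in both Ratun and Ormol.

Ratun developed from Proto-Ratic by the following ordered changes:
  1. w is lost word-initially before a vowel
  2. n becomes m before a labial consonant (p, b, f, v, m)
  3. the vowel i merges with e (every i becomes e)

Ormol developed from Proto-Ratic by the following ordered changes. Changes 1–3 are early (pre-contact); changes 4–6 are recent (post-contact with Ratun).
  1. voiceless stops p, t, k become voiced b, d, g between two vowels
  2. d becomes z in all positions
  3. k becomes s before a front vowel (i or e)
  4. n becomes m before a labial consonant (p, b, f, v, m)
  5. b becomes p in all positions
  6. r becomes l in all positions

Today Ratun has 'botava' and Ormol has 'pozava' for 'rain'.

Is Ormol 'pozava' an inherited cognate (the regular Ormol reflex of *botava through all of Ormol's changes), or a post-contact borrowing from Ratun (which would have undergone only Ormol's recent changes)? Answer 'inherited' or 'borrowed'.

If inherited, *botava would pass through all of Ormol's changes:
Ormol: *botava > bodava > bozava > pozava  (by intervocalic voicing, unconditioned shift, unconditioned shift)
If borrowed from Ratun 'botava' after the early changes, it would undergo only the recent ones:
  rule 4 (nasal place assimilation): no change (botava)
  rule 5 (unconditioned shift): botava → potava
  rule 6 (unconditioned shift): no change (potava)
  ⇒ as a loan: potava
Ormol 'pozava' matches the inherited outcome exactly, so it is an inherited cognate, not a loan.

inherited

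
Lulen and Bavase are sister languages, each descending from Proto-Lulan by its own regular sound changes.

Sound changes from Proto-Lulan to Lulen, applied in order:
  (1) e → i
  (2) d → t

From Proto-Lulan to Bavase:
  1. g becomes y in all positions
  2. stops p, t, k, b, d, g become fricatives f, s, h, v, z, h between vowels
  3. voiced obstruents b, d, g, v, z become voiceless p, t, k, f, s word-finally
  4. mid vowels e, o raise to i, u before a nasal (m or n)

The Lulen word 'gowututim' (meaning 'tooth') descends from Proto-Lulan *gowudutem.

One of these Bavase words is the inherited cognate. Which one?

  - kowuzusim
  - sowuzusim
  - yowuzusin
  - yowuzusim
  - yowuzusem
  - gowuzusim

Bavase: *gowudutem
  gowudutem → yowudutem   [unconditioned shift]
  yowudutem → yowuzusem   [intervocalic lenition]
  yowuzusem (rule 3 does not apply)
  yowuzusem → yowuzusim   [pre-nasal raising]
  giving Bavase yowuzusim.
The other candidates each miss or misapply at least one Bavase change.

yowuzusim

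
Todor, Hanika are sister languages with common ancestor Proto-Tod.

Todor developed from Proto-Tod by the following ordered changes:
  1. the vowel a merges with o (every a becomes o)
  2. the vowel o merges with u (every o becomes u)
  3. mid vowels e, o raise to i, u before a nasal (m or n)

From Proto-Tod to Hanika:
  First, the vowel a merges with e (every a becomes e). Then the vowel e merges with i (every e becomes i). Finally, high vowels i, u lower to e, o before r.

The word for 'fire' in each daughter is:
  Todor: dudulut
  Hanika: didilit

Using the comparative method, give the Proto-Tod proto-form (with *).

*dadalat

Position 4: Todor has u, Hanika has i. Taking the neighbouring segments as reconstructed: Todor u could go back to *a or *o or *u; Hanika i could go back to *a or *e or *i — the one source consistent with every daughter is *a.
Position 6: Todor has u, Hanika has i. Taking the neighbouring segments as reconstructed: Todor u could go back to *a or *o or *u; Hanika i could go back to *a or *e or *i — the one source consistent with every daughter is *a.
Continuing position by position gives *dadalat; check it forward:
Todor: *dadalat
  dadalat → dodolot   [vowel merger]
  dodolot → dudulut   [vowel merger]
  dudulut (rule 3 does not apply)
  giving Todor dudulut.
Hanika: start from *dadalat.
  rule 1 (vowel merger): dadalat → dedelet
  rule 2 (vowel merger): dedelet → didilit
  rule 3: no change — didilit
  ⇒ Hanika didilit
Only *dadalat yields all of Todor dudulut, Hanika didilit.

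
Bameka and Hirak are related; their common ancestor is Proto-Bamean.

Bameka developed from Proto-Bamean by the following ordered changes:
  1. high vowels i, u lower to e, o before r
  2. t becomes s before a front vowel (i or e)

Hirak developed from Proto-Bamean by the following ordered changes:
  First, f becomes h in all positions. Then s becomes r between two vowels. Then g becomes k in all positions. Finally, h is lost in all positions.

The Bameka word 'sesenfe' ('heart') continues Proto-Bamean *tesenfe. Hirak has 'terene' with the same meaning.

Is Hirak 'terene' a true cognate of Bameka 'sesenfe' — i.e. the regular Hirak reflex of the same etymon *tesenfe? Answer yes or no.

yes

Derive the expected Hirak reflex of *tesenfe:
Hirak: *tesenfe > tesenhe > terenhe > terene  (by unconditioned shift, rhotacism, h-loss)
Hirak 'terene' matches the regular reflex exactly, so the pair is cognate.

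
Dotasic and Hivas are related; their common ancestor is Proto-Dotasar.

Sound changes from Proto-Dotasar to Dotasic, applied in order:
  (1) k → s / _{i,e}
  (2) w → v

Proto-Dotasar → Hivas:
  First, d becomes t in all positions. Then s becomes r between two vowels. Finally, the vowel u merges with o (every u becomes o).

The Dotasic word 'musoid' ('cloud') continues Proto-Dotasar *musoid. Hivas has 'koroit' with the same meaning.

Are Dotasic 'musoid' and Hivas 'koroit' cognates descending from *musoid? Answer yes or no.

no

Derive the expected Hivas reflex of *musoid:
Hivas: *musoid > musoit > muroit > moroit  (by unconditioned shift, rhotacism, vowel merger)
The regular Hivas reflex would be 'moroit', but the attested form is 'koroit'. The correspondence is irregular, so they are not cognates (the Hivas form has a different source).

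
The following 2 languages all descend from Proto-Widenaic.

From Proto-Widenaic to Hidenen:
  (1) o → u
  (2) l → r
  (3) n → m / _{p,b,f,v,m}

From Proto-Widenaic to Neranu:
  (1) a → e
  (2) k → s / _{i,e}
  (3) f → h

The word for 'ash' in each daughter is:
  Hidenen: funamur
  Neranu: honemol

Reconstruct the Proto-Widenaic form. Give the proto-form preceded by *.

*fonamol

Position 1: Hidenen has f, Neranu has h. Hidenen preserves f here (none of its changes turn any other segment into f), so the proto-segment is *f.
Position 7: Hidenen has r, Neranu has l. Neranu preserves l here (none of its changes turn any other segment into l), so the proto-segment is *l.
Position 4: Hidenen has a, Neranu has e. Hidenen preserves a here (none of its changes turn any other segment into a), so the proto-segment is *a.
This points to *fonamol. Verify forward in each daughter:
Hidenen: *fonamol
  fonamol → funamul   [vowel merger]
  funamul → funamur   [unconditioned shift]
  funamur (rule 3 does not apply)
  giving Hidenen funamur.
Neranu: *fonamol > fonemol > honemol  (by vowel merger, unconditioned shift)
Only *fonamol yields all of Hidenen funamur, Neranu honemol.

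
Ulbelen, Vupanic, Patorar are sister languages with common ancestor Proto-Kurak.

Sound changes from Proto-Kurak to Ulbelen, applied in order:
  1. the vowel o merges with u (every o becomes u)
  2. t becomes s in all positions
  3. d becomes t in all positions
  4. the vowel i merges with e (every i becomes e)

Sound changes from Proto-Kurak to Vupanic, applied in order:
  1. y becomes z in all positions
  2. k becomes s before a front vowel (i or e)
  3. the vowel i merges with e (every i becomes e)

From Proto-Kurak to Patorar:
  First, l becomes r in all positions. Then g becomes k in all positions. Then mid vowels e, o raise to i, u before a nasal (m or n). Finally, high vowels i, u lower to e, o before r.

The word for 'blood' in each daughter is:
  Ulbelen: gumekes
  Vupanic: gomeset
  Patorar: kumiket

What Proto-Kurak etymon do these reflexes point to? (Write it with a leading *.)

Position 7: Ulbelen has s, Vupanic has t, Patorar has t. Vupanic preserves t here (none of its changes turn any other segment into t), so the proto-segment is *t.
Position 1: Ulbelen has g, Vupanic has g, Patorar has k. Ulbelen preserves g here (none of its changes turn any other segment into g), so the proto-segment is *g.
Continuing position by position gives *gomiket; check it forward:
Ulbelen: *gomiket > gumiket > gumikes > gumekes  (by vowel merger, unconditioned shift, vowel merger)
Vupanic: *gomiket > gomiset > gomeset  (by palatalisation, vowel merger)
Patorar: *gomiket > komiket > kumiket  (by unconditioned shift, pre-nasal raising)
Only *gomiket yields all of Ulbelen gumekes, Vupanic gomeset, Patorar kumiket.

*gomiket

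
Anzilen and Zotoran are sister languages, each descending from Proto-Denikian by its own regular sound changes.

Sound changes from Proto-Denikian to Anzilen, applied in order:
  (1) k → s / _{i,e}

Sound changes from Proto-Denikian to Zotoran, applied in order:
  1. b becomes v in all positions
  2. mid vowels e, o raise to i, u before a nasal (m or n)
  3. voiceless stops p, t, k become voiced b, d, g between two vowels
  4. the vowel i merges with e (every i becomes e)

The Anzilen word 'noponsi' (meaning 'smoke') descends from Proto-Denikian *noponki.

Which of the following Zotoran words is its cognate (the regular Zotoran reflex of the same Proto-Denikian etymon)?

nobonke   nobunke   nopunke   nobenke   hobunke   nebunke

Zotoran: *noponki
  noponki (rule 1 does not apply)
  noponki → nopunki   [pre-nasal raising]
  nopunki → nobunki   [intervocalic voicing]
  nobunki → nobunke   [vowel merger]
  giving Zotoran nobunke.

nobunke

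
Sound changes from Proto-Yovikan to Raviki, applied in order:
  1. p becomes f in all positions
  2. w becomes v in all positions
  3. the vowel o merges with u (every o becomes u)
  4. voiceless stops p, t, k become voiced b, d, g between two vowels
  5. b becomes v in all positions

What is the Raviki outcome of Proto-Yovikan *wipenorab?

Raviki: *wipenorab > wifenorab > vifenorab > vifenurab > vifenurav  (by unconditioned shift, unconditioned shift, vowel merger, unconditioned shift)

vifenurav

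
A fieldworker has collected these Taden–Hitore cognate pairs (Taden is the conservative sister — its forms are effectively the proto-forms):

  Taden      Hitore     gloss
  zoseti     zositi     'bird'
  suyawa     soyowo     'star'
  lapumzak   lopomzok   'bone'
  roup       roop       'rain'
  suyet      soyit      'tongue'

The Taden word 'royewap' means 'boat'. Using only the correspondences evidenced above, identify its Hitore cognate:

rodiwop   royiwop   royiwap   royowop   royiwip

royiwop

zoseti ~ zositi, suyet ~ soyit — Taden e corresponds to Hitore i after a consonant, before a consonant other than r, m, n, p, b, f, v.
lapumzak ~ lopomzok — Taden a corresponds to Hitore o after a consonant, before a labial obstruent.
Applying these to Taden 'royewap':
  royewap → royiwap   (e→i after a consonant, before a consonant other than r, m, n, p, b, f, v)
  royiwap → royiwop   (a→o after a consonant, before a labial obstruent)
So the Hitore cognate is 'royiwop'.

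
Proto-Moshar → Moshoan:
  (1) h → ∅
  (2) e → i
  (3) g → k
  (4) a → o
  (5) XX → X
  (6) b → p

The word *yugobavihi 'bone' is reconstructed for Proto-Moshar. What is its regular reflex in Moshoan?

Moshoan: start from *yugobavihi.
  rule 1 (h-loss): yugobavihi → yugobavii
  rule 2: no change — yugobavii
  rule 3 (unconditioned shift): yugobavii → yukobavii
  rule 4 (vowel merger): yukobavii → yukobovii
  rule 5 (degemination): yukobovii → yukobovi
  rule 6 (unconditioned shift): yukobovi → yukopovi
  ⇒ Moshoan yukopovi

yukopovi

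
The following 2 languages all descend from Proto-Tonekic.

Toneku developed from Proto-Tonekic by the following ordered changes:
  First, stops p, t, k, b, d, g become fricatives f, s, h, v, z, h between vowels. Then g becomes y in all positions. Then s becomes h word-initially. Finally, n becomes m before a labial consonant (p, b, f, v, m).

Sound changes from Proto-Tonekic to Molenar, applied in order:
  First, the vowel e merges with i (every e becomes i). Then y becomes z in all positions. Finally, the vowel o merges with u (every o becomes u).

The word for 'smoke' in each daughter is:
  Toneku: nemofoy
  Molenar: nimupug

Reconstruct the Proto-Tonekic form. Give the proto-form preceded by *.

Position 7: Toneku has y, Molenar has g. Molenar preserves g here (none of its changes turn any other segment into g), so the proto-segment is *g.
Position 2: Toneku has e, Molenar has i. Toneku preserves e here (none of its changes turn any other segment into e), so the proto-segment is *e.
Position 5: Toneku has f, Molenar has p. Molenar preserves p here (none of its changes turn any other segment into p), so the proto-segment is *p.
This points to *nemopog. Verify forward in each daughter:
Toneku: *nemopog > nemofog > nemofoy  (by intervocalic lenition, unconditioned shift)
Molenar: start from *nemopog.
  rule 1 (vowel merger): nemopog → nimopog
  rule 2: no change — nimopog
  rule 3 (vowel merger): nimopog → nimupug
  ⇒ Molenar nimupug
No other proto-form is consistent with every reflex, so the reconstruction is *nemopog.

*nemopog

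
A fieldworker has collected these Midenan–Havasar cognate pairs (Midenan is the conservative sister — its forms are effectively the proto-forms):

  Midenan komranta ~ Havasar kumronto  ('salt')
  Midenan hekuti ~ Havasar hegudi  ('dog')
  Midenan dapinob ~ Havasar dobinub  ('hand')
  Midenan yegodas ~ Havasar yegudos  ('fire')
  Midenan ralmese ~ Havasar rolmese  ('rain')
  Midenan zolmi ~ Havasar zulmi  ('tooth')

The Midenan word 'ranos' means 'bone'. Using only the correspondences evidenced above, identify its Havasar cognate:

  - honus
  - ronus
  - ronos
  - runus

ronus

komranta ~ kumronto — Midenan a corresponds to Havasar o after a consonant, before a nasal.
yegodas ~ yegudos, zolmi ~ zulmi — Midenan o corresponds to Havasar u after a consonant, before a consonant other than r, m, n, p, b, f, v.
Applying these to Midenan 'ranos':
  ranos → ronos   (a→o after a consonant, before a nasal)
  ronos → ronus   (o→u after a consonant, before a consonant other than r, m, n, p, b, f, v)
So the Havasar cognate is 'ronus'.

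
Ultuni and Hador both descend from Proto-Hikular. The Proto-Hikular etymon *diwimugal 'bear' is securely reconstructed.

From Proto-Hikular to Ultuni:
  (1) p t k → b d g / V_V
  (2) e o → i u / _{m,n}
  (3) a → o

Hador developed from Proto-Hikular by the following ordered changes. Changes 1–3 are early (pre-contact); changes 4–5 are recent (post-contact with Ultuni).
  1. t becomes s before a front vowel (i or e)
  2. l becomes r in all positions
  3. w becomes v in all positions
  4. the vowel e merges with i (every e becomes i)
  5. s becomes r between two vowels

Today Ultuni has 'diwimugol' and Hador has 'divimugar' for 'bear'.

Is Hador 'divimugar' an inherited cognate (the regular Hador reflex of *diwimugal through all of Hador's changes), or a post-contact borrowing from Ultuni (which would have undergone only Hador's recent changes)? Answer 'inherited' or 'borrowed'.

If inherited, *diwimugal would pass through all of Hador's changes:
Hador: *diwimugal
  diwimugal (rule 1 does not apply)
  diwimugal → diwimugar   [unconditioned shift]
  diwimugar → divimugar   [unconditioned shift]
  divimugar (rule 4 does not apply)
  divimugar (rule 5 does not apply)
  giving Hador divimugar.
If borrowed from Ultuni 'diwimugol' after the early changes, it would undergo only the recent ones:
  rule 4 (vowel merger): no change (diwimugol)
  rule 5 (rhotacism): no change (diwimugol)
  ⇒ as a loan: diwimugol
Hador 'divimugar' matches the inherited outcome exactly, so it is an inherited cognate, not a loan.

inherited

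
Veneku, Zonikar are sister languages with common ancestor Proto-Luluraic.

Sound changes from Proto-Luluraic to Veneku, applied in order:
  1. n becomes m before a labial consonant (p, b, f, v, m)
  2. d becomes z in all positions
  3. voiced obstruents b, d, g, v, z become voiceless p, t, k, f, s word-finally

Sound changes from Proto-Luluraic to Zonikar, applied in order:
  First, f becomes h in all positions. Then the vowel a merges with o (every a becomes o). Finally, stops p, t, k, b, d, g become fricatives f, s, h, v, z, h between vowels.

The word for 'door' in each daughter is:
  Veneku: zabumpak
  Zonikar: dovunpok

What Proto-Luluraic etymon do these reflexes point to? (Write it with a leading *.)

*dabunpak

Position 5: Veneku has m, Zonikar has n. Zonikar preserves n here (none of its changes turn any other segment into n), so the proto-segment is *n.
Position 7: Veneku has a, Zonikar has o. Veneku preserves a here (none of its changes turn any other segment into a), so the proto-segment is *a.
Position 2: Veneku has a, Zonikar has o. Veneku preserves a here (none of its changes turn any other segment into a), so the proto-segment is *a.
Verify the candidate proto-form against each daughter:
Veneku: *dabunpak
  dabunpak → dabumpak   [nasal place assimilation]
  dabumpak → zabumpak   [unconditioned shift]
  zabumpak (rule 3 does not apply)
  giving Veneku zabumpak.
Zonikar: *dabunpak
  dabunpak (rule 1 does not apply)
  dabunpak → dobunpok   [vowel merger]
  dobunpok → dovunpok   [intervocalic lenition]
  giving Zonikar dovunpok.
No other proto-form is consistent with every reflex, so the reconstruction is *dabunpak.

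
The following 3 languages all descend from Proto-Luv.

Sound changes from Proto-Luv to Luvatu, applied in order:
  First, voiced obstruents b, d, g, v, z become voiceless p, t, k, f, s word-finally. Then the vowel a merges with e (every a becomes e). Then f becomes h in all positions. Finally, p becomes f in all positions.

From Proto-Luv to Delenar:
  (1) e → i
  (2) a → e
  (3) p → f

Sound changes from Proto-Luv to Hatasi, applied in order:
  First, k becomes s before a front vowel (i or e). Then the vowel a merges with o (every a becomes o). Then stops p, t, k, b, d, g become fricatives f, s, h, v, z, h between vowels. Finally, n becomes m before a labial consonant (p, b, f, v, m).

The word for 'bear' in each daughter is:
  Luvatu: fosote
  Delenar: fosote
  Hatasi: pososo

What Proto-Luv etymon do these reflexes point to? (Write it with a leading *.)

Position 5: Luvatu has t, Delenar has t, Hatasi has s. Delenar preserves t here (none of its changes turn any other segment into t), so the proto-segment is *t.
Position 6: Luvatu has e, Delenar has e, Hatasi has o. In Delenar, e can only continue *a, so the proto-segment is *a.
Verify the candidate proto-form against each daughter:
Luvatu: *posota > posote > fosote  (by vowel merger, unconditioned shift)
Delenar: *posota
  posota (rule 1 does not apply)
  posota → posote   [vowel merger]
  posote → fosote   [unconditioned shift]
  giving Delenar fosote.
Hatasi: *posota
  posota (rule 1 does not apply)
  posota → posoto   [vowel merger]
  posoto → pososo   [intervocalic lenition]
  pososo (rule 4 does not apply)
  giving Hatasi pososo.
No other proto-form is consistent with every reflex, so the reconstruction is *posota.

*posota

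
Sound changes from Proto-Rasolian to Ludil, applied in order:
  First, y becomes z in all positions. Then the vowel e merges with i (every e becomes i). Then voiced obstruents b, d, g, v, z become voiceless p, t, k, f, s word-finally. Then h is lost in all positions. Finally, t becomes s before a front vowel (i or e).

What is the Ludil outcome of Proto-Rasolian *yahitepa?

Ludil: *yahitepa
  yahitepa → zahitepa   [unconditioned shift]
  zahitepa → zahitipa   [vowel merger]
  zahitipa (rule 3 does not apply)
  zahitipa → zaitipa   [h-loss]
  zaitipa → zaisipa   [palatalisation]
  giving Ludil zaisipa.

zaisipa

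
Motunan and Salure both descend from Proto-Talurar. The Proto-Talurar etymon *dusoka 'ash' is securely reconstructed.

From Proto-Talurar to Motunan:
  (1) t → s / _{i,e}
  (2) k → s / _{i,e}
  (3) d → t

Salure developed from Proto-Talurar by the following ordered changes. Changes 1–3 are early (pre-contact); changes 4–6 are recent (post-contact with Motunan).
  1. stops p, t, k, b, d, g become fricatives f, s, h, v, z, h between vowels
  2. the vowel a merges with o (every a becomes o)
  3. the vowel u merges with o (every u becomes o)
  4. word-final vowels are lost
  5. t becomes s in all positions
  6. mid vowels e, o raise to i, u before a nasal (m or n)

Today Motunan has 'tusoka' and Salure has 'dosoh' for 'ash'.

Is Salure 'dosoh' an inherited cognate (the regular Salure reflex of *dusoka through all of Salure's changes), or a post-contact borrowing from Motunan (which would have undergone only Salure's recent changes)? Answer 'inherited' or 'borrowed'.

If inherited, *dusoka would pass through all of Salure's changes:
Salure: *dusoka > dusoha > dusoho > dosoho > dosoh  (by intervocalic lenition, vowel merger, vowel merger, apocope)
If borrowed from Motunan 'tusoka' after the early changes, it would undergo only the recent ones:
  rule 4 (apocope): tusoka → tusok
  rule 5 (unconditioned shift): tusok → susok
  rule 6 (pre-nasal raising): no change (susok)
  ⇒ as a loan: susok
Salure 'dosoh' matches the inherited outcome exactly, so it is an inherited cognate, not a loan.

inherited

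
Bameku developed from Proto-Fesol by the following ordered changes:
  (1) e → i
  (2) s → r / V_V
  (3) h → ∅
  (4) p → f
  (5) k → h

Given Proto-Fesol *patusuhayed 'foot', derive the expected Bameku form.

Bameku: *patusuhayed
  patusuhayed → patusuhayid   [vowel merger]
  patusuhayid → paturuhayid   [rhotacism]
  paturuhayid → paturuayid   [h-loss]
  paturuayid → faturuayid   [unconditioned shift]
  faturuayid (rule 5 does not apply)
  giving Bameku faturuayid.

faturuayid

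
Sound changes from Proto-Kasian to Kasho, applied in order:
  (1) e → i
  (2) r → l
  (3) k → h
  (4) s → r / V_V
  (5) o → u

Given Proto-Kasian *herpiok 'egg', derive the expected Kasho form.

Kasho: *herpiok
  herpiok → hirpiok   [vowel merger]
  hirpiok → hilpiok   [unconditioned shift]
  hilpiok → hilpioh   [unconditioned shift]
  hilpioh (rule 4 does not apply)
  hilpioh → hilpiuh   [vowel merger]
  giving Kasho hilpiuh.

hilpiuh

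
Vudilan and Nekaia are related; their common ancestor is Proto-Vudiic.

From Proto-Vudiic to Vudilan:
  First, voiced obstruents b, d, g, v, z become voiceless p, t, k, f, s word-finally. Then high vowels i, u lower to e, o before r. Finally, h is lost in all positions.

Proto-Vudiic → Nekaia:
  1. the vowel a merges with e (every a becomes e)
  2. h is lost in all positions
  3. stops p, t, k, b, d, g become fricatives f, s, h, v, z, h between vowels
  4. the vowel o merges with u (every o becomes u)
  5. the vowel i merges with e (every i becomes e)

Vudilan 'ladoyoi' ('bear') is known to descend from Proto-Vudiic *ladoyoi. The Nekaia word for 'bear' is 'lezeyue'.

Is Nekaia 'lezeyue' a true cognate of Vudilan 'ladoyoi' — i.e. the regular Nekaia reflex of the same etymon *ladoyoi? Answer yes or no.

no

Derive the expected Nekaia reflex of *ladoyoi:
Nekaia: *ladoyoi > ledoyoi > lezoyoi > lezuyui > lezuyue  (by vowel merger, intervocalic lenition, vowel merger, vowel merger)
The regular Nekaia reflex would be 'lezuyue', but the attested form is 'lezeyue'. The correspondence is irregular, so they are not cognates (the Nekaia form has a different source).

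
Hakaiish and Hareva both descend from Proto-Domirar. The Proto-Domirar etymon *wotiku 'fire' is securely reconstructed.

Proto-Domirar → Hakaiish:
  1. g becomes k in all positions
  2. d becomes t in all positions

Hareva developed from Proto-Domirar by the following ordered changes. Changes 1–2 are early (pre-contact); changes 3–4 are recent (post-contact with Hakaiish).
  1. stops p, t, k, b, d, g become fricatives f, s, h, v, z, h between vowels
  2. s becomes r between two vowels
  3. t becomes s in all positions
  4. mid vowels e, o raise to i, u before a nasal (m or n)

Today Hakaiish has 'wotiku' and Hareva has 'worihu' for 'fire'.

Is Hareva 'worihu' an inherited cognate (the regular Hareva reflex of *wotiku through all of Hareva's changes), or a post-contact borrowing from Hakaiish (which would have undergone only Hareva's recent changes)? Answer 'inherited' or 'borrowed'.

inherited

If inherited, *wotiku would pass through all of Hareva's changes:
Hareva: *wotiku
  wotiku → wosihu   [intervocalic lenition]
  wosihu → worihu   [rhotacism]
  worihu (rule 3 does not apply)
  worihu (rule 4 does not apply)
  giving Hareva worihu.
If borrowed from Hakaiish 'wotiku' after the early changes, it would undergo only the recent ones:
  rule 3 (unconditioned shift): wotiku → wosiku
  rule 4 (pre-nasal raising): no change (wosiku)
  ⇒ as a loan: wosiku
Hareva 'worihu' matches the inherited outcome exactly, so it is an inherited cognate, not a loan.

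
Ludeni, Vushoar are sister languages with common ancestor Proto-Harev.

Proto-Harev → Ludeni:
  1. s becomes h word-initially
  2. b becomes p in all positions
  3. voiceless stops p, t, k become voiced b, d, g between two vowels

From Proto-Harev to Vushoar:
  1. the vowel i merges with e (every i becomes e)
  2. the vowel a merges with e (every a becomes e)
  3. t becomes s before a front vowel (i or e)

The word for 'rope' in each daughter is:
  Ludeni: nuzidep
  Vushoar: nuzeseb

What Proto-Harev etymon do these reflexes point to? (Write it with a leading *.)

Position 4: Ludeni has i, Vushoar has e. Ludeni preserves i here (none of its changes turn any other segment into i), so the proto-segment is *i.
Position 7: Ludeni has p, Vushoar has b. Vushoar preserves b here (none of its changes turn any other segment into b), so the proto-segment is *b.
Position 5: Ludeni has d, Vushoar has s. Taking the neighbouring segments as reconstructed: Ludeni d could go back to *t or *d; Vushoar s could go back to *t or *s — the one source consistent with every daughter is *t.
The remaining positions agree across the daughters. Check the candidate against every language:
Ludeni: start from *nuziteb.
  rule 1: no change — nuziteb
  rule 2 (unconditioned shift): nuziteb → nuzitep
  rule 3 (intervocalic voicing): nuzitep → nuzidep
  ⇒ Ludeni nuzidep
Vushoar: start from *nuziteb.
  rule 1 (vowel merger): nuziteb → nuzeteb
  rule 2: no change — nuzeteb
  rule 3 (palatalisation): nuzeteb → nuzeseb
  ⇒ Vushoar nuzeseb
*nuziteb is the unique common source.

*nuziteb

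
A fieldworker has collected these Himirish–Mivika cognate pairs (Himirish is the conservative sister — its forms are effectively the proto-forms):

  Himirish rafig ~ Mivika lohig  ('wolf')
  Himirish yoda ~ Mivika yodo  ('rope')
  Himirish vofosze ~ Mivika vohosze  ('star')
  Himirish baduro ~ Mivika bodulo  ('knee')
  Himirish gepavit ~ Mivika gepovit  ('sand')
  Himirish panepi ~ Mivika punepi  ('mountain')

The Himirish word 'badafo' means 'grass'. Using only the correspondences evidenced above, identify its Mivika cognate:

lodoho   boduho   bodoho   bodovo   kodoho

baduro ~ bodulo — Himirish a corresponds to Mivika o after a consonant, before a consonant other than r, m, n, p, b, f, v.
rafig ~ lohig — Himirish a corresponds to Mivika o after a consonant, before a labial obstruent.
vofosze ~ vohosze — Himirish f corresponds to Mivika h between vowels (before a back vowel).
Applying these to Himirish 'badafo':
  badafo → bodafo   (a→o after a consonant, before a consonant other than r, m, n, p, b, f, v)
  bodafo → bodofo   (a→o after a consonant, before a labial obstruent)
  bodofo → bodoho   (f→h between vowels (before a back vowel))
So the Mivika cognate is 'bodoho'.

bodoho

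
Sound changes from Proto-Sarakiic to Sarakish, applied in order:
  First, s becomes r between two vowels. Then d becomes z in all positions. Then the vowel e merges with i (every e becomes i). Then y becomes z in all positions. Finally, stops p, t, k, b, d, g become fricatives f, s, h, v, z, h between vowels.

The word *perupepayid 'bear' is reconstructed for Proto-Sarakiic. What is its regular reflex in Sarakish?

Sarakish: start from *perupepayid.
  rule 1: no change — perupepayid
  rule 2 (unconditioned shift): perupepayid → perupepayiz
  rule 3 (vowel merger): perupepayiz → pirupipayiz
  rule 4 (unconditioned shift): pirupipayiz → pirupipaziz
  rule 5 (intervocalic lenition): pirupipaziz → pirufifaziz
  ⇒ Sarakish pirufifaziz

pirufifaziz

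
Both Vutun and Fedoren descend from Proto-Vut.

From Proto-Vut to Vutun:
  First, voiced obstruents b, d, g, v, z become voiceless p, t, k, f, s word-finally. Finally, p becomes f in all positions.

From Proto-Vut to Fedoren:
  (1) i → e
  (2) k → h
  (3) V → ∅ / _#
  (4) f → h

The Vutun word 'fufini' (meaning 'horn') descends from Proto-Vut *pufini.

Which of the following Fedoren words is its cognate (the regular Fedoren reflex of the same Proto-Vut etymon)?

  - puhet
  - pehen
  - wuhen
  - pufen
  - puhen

puhen

Fedoren: *pufini > pufene > pufen > puhen  (by vowel merger, apocope, unconditioned shift)
Among the options, 'puhen' alone shows every Fedoren change applied in order.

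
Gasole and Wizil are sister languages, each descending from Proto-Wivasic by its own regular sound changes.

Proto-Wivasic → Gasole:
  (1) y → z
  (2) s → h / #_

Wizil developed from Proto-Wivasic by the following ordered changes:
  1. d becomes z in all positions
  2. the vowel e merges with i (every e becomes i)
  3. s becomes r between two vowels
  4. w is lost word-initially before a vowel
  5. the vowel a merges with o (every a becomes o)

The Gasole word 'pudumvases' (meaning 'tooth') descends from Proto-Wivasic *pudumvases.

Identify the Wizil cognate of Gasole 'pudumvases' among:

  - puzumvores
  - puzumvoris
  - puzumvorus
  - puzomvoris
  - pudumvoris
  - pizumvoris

Wizil: *pudumvases
  pudumvases → puzumvases   [unconditioned shift]
  puzumvases → puzumvasis   [vowel merger]
  puzumvasis → puzumvaris   [rhotacism]
  puzumvaris (rule 4 does not apply)
  puzumvaris → puzumvoris   [vowel merger]
  giving Wizil puzumvoris.
Only 'puzumvoris' matches the regular Wizil development of *pudumvases.

puzumvoris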